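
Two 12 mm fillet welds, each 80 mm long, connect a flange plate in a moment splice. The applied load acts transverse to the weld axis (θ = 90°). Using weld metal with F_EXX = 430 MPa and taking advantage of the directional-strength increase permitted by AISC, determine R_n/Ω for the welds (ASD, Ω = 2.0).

R_n/Ω ≈ 263 kN

t_e = 0.707 × 12 = 8.484 mm; A_we = 8.484 × 160 = 1357 mm².
Directional factor: 1.0 + 0.5 sin^1.5(90°) = 1.5.
F_nw = 0.6 × 430 × 1.5 = 387 MPa.
R_n/Ω = (387 × 1357) / 2.0 × 10⁻³ = 262.7 kN.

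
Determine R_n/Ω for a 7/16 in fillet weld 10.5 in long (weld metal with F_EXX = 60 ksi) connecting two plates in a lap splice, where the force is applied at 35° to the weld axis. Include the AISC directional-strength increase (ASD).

R_n/Ω ≈ 71.2 kip

t_e = 0.707 × 0.4375 = 0.3093 in; A_we = 0.3093 × 10.5 = 3.248 in².
Directional factor: 1.0 + 0.5 sin^1.5(35°) = 1.217.
F_nw = 0.6 × 60 × 1.217 = 43.82 ksi.
R_n/Ω = (43.82 × 3.248) / 2.0 = 71.16 kip.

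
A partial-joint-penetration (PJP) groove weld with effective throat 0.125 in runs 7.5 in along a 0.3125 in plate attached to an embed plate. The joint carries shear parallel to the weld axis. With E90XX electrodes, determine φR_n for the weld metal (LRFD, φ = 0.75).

E90XX → F_EXX = 90 ksi.
Effective throat (given) t_e = 0.125 in.
A_we = 0.125 × 7.5 = 0.9375 in².
F_nw = 0.6 F_EXX = 54 ksi.
φR_n = 0.75 × 54 × 0.9375 = 37.97 kip.

φR_n ≈ 38 kip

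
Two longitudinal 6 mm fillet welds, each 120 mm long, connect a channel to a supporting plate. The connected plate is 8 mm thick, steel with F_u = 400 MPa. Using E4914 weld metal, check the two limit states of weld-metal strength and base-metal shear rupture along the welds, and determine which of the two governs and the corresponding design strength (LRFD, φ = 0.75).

φR_n ≈ 224 kN (weld metal governs)

E49XX → F_EXX = 490 MPa.
t_e = 0.707 × 6 = 4.242 mm; L = 240 mm.
Weld metal: φR_n = 0.75 × 0.6 × 490 × 4.242 × 240 × 10⁻³ = 224.5 kN.
Base metal (shear rupture): φR_n = 0.75 × 0.6 × 400 × 8 × 240 × 10⁻³ = 345.6 kN.
Governing: weld metal.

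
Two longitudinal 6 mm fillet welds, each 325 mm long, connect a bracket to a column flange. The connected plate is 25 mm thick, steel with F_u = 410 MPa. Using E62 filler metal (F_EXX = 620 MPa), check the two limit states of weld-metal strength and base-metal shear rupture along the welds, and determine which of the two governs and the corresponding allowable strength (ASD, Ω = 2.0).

t_e = 0.707 × 6 = 4.242 mm; L = 650 mm.
Weld metal: R_n/Ω = (1/2.0) × 0.6 × 620 × 4.242 × 650 × 10⁻³ = 512.9 kN.
Base metal (shear rupture): R_n/Ω = (1/2.0) × 0.6 × 410 × 25 × 650 × 10⁻³ = 1999 kN.
Governing: weld metal.

R_n/Ω ≈ 513 kN (weld metal governs)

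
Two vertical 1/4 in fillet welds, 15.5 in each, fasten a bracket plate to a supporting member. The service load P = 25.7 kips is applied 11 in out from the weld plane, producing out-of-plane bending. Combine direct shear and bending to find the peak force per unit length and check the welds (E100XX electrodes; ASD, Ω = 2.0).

f_max ≈ 3.63 kip/in; adequate

E100XX → F_EXX = 100 ksi.
L_w = 2 × 15.5 = 31 in; section modulus (unit throat) S = 2 × L²/6 = 80.08 in².
Direct shear f_v = P/L_w = 25.7/31 = 0.829 kip/in.
Moment M = P × e = 25.7 × 11 = 282.7 kip·in; bending f_b = M/S = 3.53 kip/in.
f_max = √(f_v² + f_b²) = √(0.829² + 3.53²) = 3.626 kip/in.
r_n/Ω = (1/2.0) × 0.6 × 100 × (0.707 × 0.25) = 5.302 kip/in → adequate.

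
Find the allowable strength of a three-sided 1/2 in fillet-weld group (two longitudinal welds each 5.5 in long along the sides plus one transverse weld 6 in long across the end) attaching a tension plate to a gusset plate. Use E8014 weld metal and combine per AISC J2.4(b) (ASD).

E80XX → F_EXX = 80 ksi.
t_e = 0.707 × 0.5 = 0.3535 in.
R_nwl = 0.6 × 80 × 0.3535 × 11 = 186.6 kips (longitudinal, 2 welds).
R_nwt = 0.6 × 80 × 0.3535 × 6 = 101.8 kips (transverse, base value).
(i) R_nwl + R_nwt = 288.5 kips; (ii) 0.85 R_nwl + 1.5 R_nwt = 311.4 kips.
R_n = max = 311.4 kips [governs: (ii)]; R_n/Ω = 155.7 kips.

R_n/Ω ≈ 156 kips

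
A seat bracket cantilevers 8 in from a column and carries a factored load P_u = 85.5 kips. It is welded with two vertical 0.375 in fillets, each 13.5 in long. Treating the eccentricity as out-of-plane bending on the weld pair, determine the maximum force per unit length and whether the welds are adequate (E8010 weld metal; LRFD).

f_max ≈ 11.7 kip/in; NOT adequate

E80XX → F_EXX = 80 ksi.
L_w = 2 × 13.5 = 27 in; section modulus (unit throat) S = 2 × L²/6 = 60.75 in².
Direct shear f_v = P/L_w = 85.5/27 = 3.167 kip/in.
Moment M = P × e = 85.5 × 8 = 684 kip·in; bending f_b = M/S = 11.26 kip/in.
f_max = √(f_v² + f_b²) = √(3.167² + 11.26²) = 11.7 kip/in.
φr_n = 0.75 × 0.6 × 80 × (0.707 × 0.375) = 9.544 kip/in → NOT adequate.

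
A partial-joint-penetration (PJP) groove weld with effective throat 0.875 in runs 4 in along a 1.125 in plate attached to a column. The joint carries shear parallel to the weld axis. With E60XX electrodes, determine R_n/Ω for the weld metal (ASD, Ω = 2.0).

R_n/Ω ≈ 63 kip

E60XX → F_EXX = 60 ksi.
Effective throat (given) t_e = 0.875 in.
A_we = 0.875 × 4 = 3.5 in².
F_nw = 0.6 F_EXX = 36 ksi.
R_n/Ω = (36 × 3.5) / 2.0 = 63 kip.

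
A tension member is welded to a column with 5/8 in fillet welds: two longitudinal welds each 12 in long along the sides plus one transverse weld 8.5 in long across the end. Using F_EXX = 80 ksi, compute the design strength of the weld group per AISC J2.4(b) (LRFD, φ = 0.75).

φR_n ≈ 527 kip

t_e = 0.707 × 0.625 = 0.4419 in.
R_nwl = 0.6 × 80 × 0.4419 × 24 = 509 kip (longitudinal, 2 welds).
R_nwt = 0.6 × 80 × 0.4419 × 8.5 = 180.3 kip (transverse, base value).
(i) R_nwl + R_nwt = 689.3 kip; (ii) 0.85 R_nwl + 1.5 R_nwt = 703.1 kip.
R_n = max = 703.1 kip [governs: (ii)]; φR_n = 527.3 kip.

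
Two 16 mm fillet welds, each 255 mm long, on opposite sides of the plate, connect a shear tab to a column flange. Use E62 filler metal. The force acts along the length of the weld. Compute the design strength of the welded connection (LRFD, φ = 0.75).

E62XX → F_EXX = 620 MPa.
Effective throat t_e = 0.707 × 16 = 11.31 mm.
Total length L = 510 mm; A_we = 11.31 × 510 = 5769 mm².
F_nw = 0.6 F_EXX = 0.6 × 620 = 372 MPa.
φR_n = 0.75 × 372 × 5769 × 10⁻³ = 1610 kN.

φR_n ≈ 1610 kN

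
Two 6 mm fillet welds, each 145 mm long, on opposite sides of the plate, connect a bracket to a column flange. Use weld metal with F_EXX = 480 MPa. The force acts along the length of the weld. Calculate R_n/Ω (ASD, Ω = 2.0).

R_n/Ω ≈ 177 kN

Effective throat t_e = 0.707 × 6 = 4.242 mm.
Total length L = 290 mm; A_we = 4.242 × 290 = 1230 mm².
F_nw = 0.6 F_EXX = 0.6 × 480 = 288 MPa.
R_n = 288 × 1230 × 10⁻³ = 354.3 kN; R_n/Ω = 354.3/2.0 = 177.1 kN.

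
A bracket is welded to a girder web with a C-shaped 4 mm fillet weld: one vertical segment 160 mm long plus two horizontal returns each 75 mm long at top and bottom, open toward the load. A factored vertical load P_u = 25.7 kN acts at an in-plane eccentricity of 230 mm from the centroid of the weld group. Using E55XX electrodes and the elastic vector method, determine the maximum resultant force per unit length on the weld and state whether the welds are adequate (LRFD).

E55XX → F_EXX = 550 MPa.
Total weld length L_w = 310 mm. Treat welds as unit-width lines.
Centroid: x̄ = 2×75×37.5 / 310 = 18.15 mm from the vertical weld.
Polar moment about centroid: J = I_x + I_y = [160³/12 + 2×75×80²] + [160×18.15² + 2(75³/12 + 75×19.35²)] = 1481000 mm³.
Direct shear f_v = P/L_w = 25.7×10³ / 310 = 82.9 N/mm (vertical).
Torsion M = P·e = 25.7×10³ × 230 = 5911000 N·mm.
Critical point at (x, y) = (56.85, 80) from centroid. f_tx = M·y/J = 319.4 N/mm; f_ty = M·x/J = 227 N/mm.
Resultant f_max = √[f_tx² + (f_v + f_ty)²] = √[319.4² + (82.9 + 227)²] = 445 N/mm.
Capacity per unit length: φr_n = 0.75 × 0.6 × 550 × (0.707 × 4) = 699.9 N/mm.
445 ≤ 699.9 → adequate.

f_max ≈ 445 N/mm; adequate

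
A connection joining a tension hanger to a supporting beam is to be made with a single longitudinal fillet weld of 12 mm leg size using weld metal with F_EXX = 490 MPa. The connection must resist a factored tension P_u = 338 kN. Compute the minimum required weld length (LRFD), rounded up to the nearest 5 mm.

L = 185 mm

Throat t_e = 0.707 × 12 = 8.484 mm.
φr_n = 0.75 × 0.6 × 490 × 8.484 × 10⁻³ = 1.871 kN/mm.
L_req = P_u / φr_n = 338 / 1.871 = 180.7 mm total.
Round up → use L = 185 mm.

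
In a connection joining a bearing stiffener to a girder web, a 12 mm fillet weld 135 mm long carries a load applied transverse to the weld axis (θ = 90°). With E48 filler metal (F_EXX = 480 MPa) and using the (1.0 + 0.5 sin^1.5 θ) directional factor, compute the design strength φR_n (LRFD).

φR_n ≈ 371 kN

t_e = 0.707 × 12 = 8.484 mm; A_we = 8.484 × 135 = 1145 mm².
Directional factor: 1.0 + 0.5 sin^1.5(90°) = 1.5.
F_nw = 0.6 × 480 × 1.5 = 432 MPa.
φR_n = 0.75 × 432 × 1145 × 10⁻³ = 371.1 kN.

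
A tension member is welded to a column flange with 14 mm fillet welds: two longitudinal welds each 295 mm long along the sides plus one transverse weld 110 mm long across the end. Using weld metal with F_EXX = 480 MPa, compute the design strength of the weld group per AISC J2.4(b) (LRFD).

φR_n ≈ 1500 kN

t_e = 0.707 × 14 = 9.898 mm.
R_nwl = 0.6 × 480 × 9.898 × 590 × 10⁻³ = 1682 kN (longitudinal, 2 welds).
R_nwt = 0.6 × 480 × 9.898 × 110 × 10⁻³ = 313.6 kN (transverse, base value).
(i) R_nwl + R_nwt = 1995 kN; (ii) 0.85 R_nwl + 1.5 R_nwt = 1900 kN.
R_n = max = 1995 kN [governs: (i)]; φR_n = 1497 kN.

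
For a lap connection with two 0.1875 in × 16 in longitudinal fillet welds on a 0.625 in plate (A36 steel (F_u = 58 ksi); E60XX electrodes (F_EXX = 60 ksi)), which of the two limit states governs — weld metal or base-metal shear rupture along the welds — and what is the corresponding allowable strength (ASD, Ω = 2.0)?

t_e = 0.707 × 0.1875 = 0.1326 in; L = 32 in.
Weld metal: R_n/Ω = (1/2.0) × 0.6 × 60 × 0.1326 × 32 = 76.36 kip.
Base metal (shear rupture): R_n/Ω = (1/2.0) × 0.6 × 58 × 0.625 × 32 = 348 kip.
Governing: weld metal.

R_n/Ω ≈ 76.4 kip (weld metal governs)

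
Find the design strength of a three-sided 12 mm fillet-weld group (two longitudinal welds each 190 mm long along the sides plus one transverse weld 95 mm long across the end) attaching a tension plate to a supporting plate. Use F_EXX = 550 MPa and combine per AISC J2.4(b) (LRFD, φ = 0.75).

t_e = 0.707 × 12 = 8.484 mm.
R_nwl = 0.6 × 550 × 8.484 × 380 × 10⁻³ = 1064 kN (longitudinal, 2 welds).
R_nwt = 0.6 × 550 × 8.484 × 95 × 10⁻³ = 266 kN (transverse, base value).
(i) R_nwl + R_nwt = 1330 kN; (ii) 0.85 R_nwl + 1.5 R_nwt = 1303 kN.
R_n = max = 1330 kN [governs: (i)]; φR_n = 997.4 kN.

φR_n ≈ 997 kN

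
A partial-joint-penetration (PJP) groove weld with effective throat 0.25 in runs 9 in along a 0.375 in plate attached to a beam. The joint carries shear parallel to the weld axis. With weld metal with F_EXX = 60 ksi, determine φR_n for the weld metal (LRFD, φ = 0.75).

Effective throat (given) t_e = 0.25 in.
A_we = 0.25 × 9 = 2.25 in².
F_nw = 0.6 F_EXX = 36 ksi.
φR_n = 0.75 × 36 × 2.25 = 60.75 kip.

φR_n ≈ 60.8 kip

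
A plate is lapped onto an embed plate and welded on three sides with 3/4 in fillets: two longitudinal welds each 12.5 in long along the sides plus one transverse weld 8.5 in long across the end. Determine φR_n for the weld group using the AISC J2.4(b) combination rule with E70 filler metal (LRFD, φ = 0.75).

E70XX → F_EXX = 70 ksi.
t_e = 0.707 × 0.75 = 0.5302 in.
R_nwl = 0.6 × 70 × 0.5302 × 25 = 556.8 kip (longitudinal, 2 welds).
R_nwt = 0.6 × 70 × 0.5302 × 8.5 = 189.3 kip (transverse, base value).
(i) R_nwl + R_nwt = 746.1 kip; (ii) 0.85 R_nwl + 1.5 R_nwt = 757.2 kip.
R_n = max = 757.2 kip [governs: (ii)]; φR_n = 567.9 kip.

φR_n ≈ 568 kip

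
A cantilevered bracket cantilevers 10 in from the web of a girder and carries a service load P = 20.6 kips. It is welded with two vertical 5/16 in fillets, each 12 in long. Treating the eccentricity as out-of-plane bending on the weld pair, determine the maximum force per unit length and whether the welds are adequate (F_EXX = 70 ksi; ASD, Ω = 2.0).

f_max ≈ 4.38 kip/in; adequate

L_w = 2 × 12 = 24 in; section modulus (unit throat) S = 2 × L²/6 = 48 in².
Direct shear f_v = P/L_w = 20.6/24 = 0.8583 kip/in.
Moment M = P × e = 20.6 × 10 = 206 kip·in; bending f_b = M/S = 4.292 kip/in.
f_max = √(f_v² + f_b²) = √(0.8583² + 4.292²) = 4.377 kip/in.
r_n/Ω = (1/2.0) × 0.6 × 70 × (0.707 × 0.3125) = 4.64 kip/in → adequate.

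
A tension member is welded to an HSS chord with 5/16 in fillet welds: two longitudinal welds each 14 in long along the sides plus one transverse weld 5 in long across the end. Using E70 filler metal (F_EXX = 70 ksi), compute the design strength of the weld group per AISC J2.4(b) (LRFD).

t_e = 0.707 × 0.3125 = 0.2209 in.
R_nwl = 0.6 × 70 × 0.2209 × 28 = 259.8 kip (longitudinal, 2 welds).
R_nwt = 0.6 × 70 × 0.2209 × 5 = 46.4 kip (transverse, base value).
(i) R_nwl + R_nwt = 306.2 kip; (ii) 0.85 R_nwl + 1.5 R_nwt = 290.4 kip.
R_n = max = 306.2 kip [governs: (i)]; φR_n = 229.7 kip.

φR_n ≈ 230 kip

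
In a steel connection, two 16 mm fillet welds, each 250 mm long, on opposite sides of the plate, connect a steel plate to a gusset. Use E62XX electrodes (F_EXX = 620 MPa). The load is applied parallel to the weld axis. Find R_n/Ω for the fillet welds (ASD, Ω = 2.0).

R_n/Ω ≈ 1050 kN

Effective throat t_e = 0.707 × 16 = 11.31 mm.
Total length L = 500 mm; A_we = 11.31 × 500 = 5656 mm².
F_nw = 0.6 F_EXX = 0.6 × 620 = 372 MPa.
R_n = 372 × 5656 × 10⁻³ = 2104 kN; R_n/Ω = 2104/2.0 = 1052 kN.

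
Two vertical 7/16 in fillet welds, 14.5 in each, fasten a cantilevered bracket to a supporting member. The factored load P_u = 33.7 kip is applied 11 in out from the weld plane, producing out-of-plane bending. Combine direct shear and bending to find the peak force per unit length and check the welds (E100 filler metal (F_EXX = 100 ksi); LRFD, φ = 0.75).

f_max ≈ 5.42 kip/in; adequate

L_w = 2 × 14.5 = 29 in; section modulus (unit throat) S = 2 × L²/6 = 70.08 in².
Direct shear f_v = P/L_w = 33.7/29 = 1.162 kip/in.
Moment M = P × e = 33.7 × 11 = 370.7 kip·in; bending f_b = M/S = 5.289 kip/in.
f_max = √(f_v² + f_b²) = √(1.162² + 5.289²) = 5.416 kip/in.
φr_n = 0.75 × 0.6 × 100 × (0.707 × 0.4375) = 13.92 kip/in → adequate.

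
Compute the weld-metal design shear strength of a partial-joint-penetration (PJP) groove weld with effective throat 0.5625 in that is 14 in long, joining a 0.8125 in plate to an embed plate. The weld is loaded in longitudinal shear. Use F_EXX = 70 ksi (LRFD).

φR_n ≈ 248 kip

Effective throat (given) t_e = 0.5625 in.
A_we = 0.5625 × 14 = 7.875 in².
F_nw = 0.6 F_EXX = 42 ksi.
φR_n = 0.75 × 42 × 7.875 = 248.1 kip.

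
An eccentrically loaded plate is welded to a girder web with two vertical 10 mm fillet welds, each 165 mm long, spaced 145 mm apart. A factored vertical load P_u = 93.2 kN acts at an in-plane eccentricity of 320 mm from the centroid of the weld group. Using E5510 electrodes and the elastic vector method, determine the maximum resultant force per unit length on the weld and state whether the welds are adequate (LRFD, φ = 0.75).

E55XX → F_EXX = 550 MPa.
Total weld length L_w = 330 mm. Treat welds as unit-width lines.
Polar moment about centroid: J = 2[d³/12 + d(b/2)²] = 2[165³/12 + 165×72.5²] = 2483000 mm³.
Direct shear f_v = P/L_w = 93.2×10³ / 330 = 282.4 N/mm (vertical).
Torsion M = P·e = 93.2×10³ × 320 = 29824000 N·mm.
Critical point at (x, y) = (72.5, 82.5) from centroid. f_tx = M·y/J = 990.8 N/mm; f_ty = M·x/J = 870.7 N/mm.
Resultant f_max = √[f_tx² + (f_v + f_ty)²] = √[990.8² + (282.4 + 870.7)²] = 1520 N/mm.
Capacity per unit length: φr_n = 0.75 × 0.6 × 550 × (0.707 × 10) = 1750 N/mm.
1520 ≤ 1750 → adequate.

f_max ≈ 1520 N/mm; adequate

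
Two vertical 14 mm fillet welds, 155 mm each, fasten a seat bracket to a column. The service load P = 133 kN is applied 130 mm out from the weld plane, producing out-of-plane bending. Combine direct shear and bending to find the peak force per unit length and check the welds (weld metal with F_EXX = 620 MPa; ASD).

f_max ≈ 2200 N/mm; NOT adequate

L_w = 2 × 155 = 310 mm; section modulus (unit throat) S = 2 × L²/6 = 8008 mm².
Direct shear f_v = P/L_w = 133×10³/310 = 429 N/mm.
Moment M = P × e = 133×10³ × 130 = 17290000 N·mm; bending f_b = M/S = 2159 N/mm.
f_max = √(f_v² + f_b²) = √(429² + 2159²) = 2201 N/mm.
r_n/Ω = (1/2.0) × 0.6 × 620 × (0.707 × 14) = 1841 N/mm → NOT adequate.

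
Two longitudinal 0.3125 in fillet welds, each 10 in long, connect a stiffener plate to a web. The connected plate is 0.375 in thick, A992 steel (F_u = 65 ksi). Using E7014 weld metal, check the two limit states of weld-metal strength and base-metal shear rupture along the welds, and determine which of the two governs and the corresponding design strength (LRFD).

φR_n ≈ 139 kip (weld metal governs)

E70XX → F_EXX = 70 ksi.
t_e = 0.707 × 0.3125 = 0.2209 in; L = 20 in.
Weld metal: φR_n = 0.75 × 0.6 × 70 × 0.2209 × 20 = 139.2 kip.
Base metal (shear rupture): φR_n = 0.75 × 0.6 × 65 × 0.375 × 20 = 219.4 kip.
Governing: weld metal.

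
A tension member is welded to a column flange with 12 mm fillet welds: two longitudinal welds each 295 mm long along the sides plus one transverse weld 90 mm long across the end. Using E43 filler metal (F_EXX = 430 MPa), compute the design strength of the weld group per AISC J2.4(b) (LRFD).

t_e = 0.707 × 12 = 8.484 mm.
R_nwl = 0.6 × 430 × 8.484 × 590 × 10⁻³ = 1291 kN (longitudinal, 2 welds).
R_nwt = 0.6 × 430 × 8.484 × 90 × 10⁻³ = 197 kN (transverse, base value).
(i) R_nwl + R_nwt = 1488 kN; (ii) 0.85 R_nwl + 1.5 R_nwt = 1393 kN.
R_n = max = 1488 kN [governs: (i)]; φR_n = 1116 kN.

φR_n ≈ 1120 kN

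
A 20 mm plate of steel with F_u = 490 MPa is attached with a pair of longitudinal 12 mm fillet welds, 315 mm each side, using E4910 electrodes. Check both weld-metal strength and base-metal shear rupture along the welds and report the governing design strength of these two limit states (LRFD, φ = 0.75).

φR_n ≈ 1180 kN (weld metal governs)

E49XX → F_EXX = 490 MPa.
t_e = 0.707 × 12 = 8.484 mm; L = 630 mm.
Weld metal: φR_n = 0.75 × 0.6 × 490 × 8.484 × 630 × 10⁻³ = 1179 kN.
Base metal (shear rupture): φR_n = 0.75 × 0.6 × 490 × 20 × 630 × 10⁻³ = 2778 kN.
Governing: weld metal.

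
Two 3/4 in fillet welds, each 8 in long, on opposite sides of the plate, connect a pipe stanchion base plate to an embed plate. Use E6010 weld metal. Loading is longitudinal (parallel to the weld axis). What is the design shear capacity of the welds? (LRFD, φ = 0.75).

E60XX → F_EXX = 60 ksi.
Effective throat t_e = 0.707 × 0.75 = 0.5302 in.
Total length L = 16 in; A_we = 0.5302 × 16 = 8.484 in².
F_nw = 0.6 F_EXX = 0.6 × 60 = 36 ksi.
φR_n = 0.75 × 36 × 8.484 = 229.1 kip.

φR_n ≈ 229 kip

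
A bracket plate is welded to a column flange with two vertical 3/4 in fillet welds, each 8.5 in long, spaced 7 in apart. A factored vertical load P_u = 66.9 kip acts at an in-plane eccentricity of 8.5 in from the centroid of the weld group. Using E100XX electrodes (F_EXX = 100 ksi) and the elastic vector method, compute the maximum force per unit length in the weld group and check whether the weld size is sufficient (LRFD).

f_max ≈ 12.9 kip/in; adequate

Total weld length L_w = 17 in. Treat welds as unit-width lines.
Polar moment about centroid: J = 2[d³/12 + d(b/2)²] = 2[8.5³/12 + 8.5×3.5²] = 310.6 in³.
Direct shear f_v = P/L_w = 66.9 / 17 = 3.935 kip/in (vertical).
Torsion M = P·e = 66.9 × 8.5 = 568.65 kip·in.
Critical point at (x, y) = (3.5, 4.25) from centroid. f_tx = M·y/J = 7.781 kip/in; f_ty = M·x/J = 6.408 kip/in.
Resultant f_max = √[f_tx² + (f_v + f_ty)²] = √[7.781² + (3.935 + 6.408)²] = 12.94 kip/in.
Capacity per unit length: φr_n = 0.75 × 0.6 × 100 × (0.707 × 0.75) = 23.86 kip/in.
12.94 ≤ 23.86 → adequate.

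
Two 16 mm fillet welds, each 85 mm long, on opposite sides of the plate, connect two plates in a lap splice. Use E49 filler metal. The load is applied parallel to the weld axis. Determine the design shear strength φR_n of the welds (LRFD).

φR_n ≈ 424 kN

E49XX → F_EXX = 490 MPa.
Effective throat t_e = 0.707 × 16 = 11.31 mm.
Total length L = 170 mm; A_we = 11.31 × 170 = 1923 mm².
F_nw = 0.6 F_EXX = 0.6 × 490 = 294 MPa.
φR_n = 0.75 × 294 × 1923 × 10⁻³ = 424 kN.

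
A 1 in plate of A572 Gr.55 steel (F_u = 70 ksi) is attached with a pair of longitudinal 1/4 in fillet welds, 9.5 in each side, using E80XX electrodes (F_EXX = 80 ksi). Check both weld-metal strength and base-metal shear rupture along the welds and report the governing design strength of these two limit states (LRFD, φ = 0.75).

φR_n ≈ 121 kip (weld metal governs)

t_e = 0.707 × 0.25 = 0.1767 in; L = 19 in.
Weld metal: φR_n = 0.75 × 0.6 × 80 × 0.1767 × 19 = 120.9 kip.
Base metal (shear rupture): φR_n = 0.75 × 0.6 × 70 × 1 × 19 = 598.5 kip.
Governing: weld metal.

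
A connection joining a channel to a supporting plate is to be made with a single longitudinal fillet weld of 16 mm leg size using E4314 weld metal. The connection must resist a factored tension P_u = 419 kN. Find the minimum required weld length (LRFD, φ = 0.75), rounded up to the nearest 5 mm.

E43XX → F_EXX = 430 MPa.
Throat t_e = 0.707 × 16 = 11.31 mm.
φr_n = 0.75 × 0.6 × 430 × 11.31 × 10⁻³ = 2.189 kN/mm.
L_req = P_u / φr_n = 419 / 2.189 = 191.4 mm total.
Round up → use L = 195 mm.

L = 195 mm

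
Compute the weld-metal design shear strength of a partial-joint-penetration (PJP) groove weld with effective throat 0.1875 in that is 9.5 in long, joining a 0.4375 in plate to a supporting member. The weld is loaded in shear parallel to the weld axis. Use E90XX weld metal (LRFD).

E90XX → F_EXX = 90 ksi.
Effective throat (given) t_e = 0.1875 in.
A_we = 0.1875 × 9.5 = 1.781 in².
F_nw = 0.6 F_EXX = 54 ksi.
φR_n = 0.75 × 54 × 1.781 = 72.14 kip.

φR_n ≈ 72.1 kip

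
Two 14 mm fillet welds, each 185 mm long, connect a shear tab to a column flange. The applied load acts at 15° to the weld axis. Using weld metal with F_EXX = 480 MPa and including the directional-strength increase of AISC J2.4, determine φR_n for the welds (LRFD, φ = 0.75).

φR_n ≈ 843 kN

t_e = 0.707 × 14 = 9.898 mm; A_we = 9.898 × 370 = 3662 mm².
Directional factor: 1.0 + 0.5 sin^1.5(15°) = 1.066.
F_nw = 0.6 × 480 × 1.066 = 307 MPa.
φR_n = 0.75 × 307 × 3662 × 10⁻³ = 843.1 kN.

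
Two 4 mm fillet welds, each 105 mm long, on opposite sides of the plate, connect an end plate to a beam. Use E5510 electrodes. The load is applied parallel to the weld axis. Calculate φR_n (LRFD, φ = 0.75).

φR_n ≈ 147 kN

E55XX → F_EXX = 550 MPa.
Effective throat t_e = 0.707 × 4 = 2.828 mm.
Total length L = 210 mm; A_we = 2.828 × 210 = 593.9 mm².
F_nw = 0.6 F_EXX = 0.6 × 550 = 330 MPa.
φR_n = 0.75 × 330 × 593.9 × 10⁻³ = 147 kN.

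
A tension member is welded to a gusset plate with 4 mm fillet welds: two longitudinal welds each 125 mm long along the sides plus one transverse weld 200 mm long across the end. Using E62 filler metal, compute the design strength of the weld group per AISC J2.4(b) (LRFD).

E62XX → F_EXX = 620 MPa.
t_e = 0.707 × 4 = 2.828 mm.
R_nwl = 0.6 × 620 × 2.828 × 250 × 10⁻³ = 263 kN (longitudinal, 2 welds).
R_nwt = 0.6 × 620 × 2.828 × 200 × 10⁻³ = 210.4 kN (transverse, base value).
(i) R_nwl + R_nwt = 473.4 kN; (ii) 0.85 R_nwl + 1.5 R_nwt = 539.2 kN.
R_n = max = 539.2 kN [governs: (ii)]; φR_n = 404.4 kN.

φR_n ≈ 404 kN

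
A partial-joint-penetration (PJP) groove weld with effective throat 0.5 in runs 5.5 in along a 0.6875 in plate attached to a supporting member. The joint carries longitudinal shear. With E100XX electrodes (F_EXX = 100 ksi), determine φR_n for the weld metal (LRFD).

Effective throat (given) t_e = 0.5 in.
A_we = 0.5 × 5.5 = 2.75 in².
F_nw = 0.6 F_EXX = 60 ksi.
φR_n = 0.75 × 60 × 2.75 = 123.8 kip.

φR_n ≈ 124 kip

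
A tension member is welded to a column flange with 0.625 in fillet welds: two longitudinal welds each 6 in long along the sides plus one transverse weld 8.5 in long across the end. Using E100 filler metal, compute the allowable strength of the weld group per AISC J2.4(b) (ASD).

E100XX → F_EXX = 100 ksi.
t_e = 0.707 × 0.625 = 0.4419 in.
R_nwl = 0.6 × 100 × 0.4419 × 12 = 318.1 kip (longitudinal, 2 welds).
R_nwt = 0.6 × 100 × 0.4419 × 8.5 = 225.4 kip (transverse, base value).
(i) R_nwl + R_nwt = 543.5 kip; (ii) 0.85 R_nwl + 1.5 R_nwt = 608.5 kip.
R_n = max = 608.5 kip [governs: (ii)]; R_n/Ω = 304.2 kip.

R_n/Ω ≈ 304 kip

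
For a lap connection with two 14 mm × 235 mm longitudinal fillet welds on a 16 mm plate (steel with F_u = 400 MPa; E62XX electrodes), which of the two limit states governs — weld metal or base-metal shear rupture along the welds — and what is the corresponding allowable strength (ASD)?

E62XX → F_EXX = 620 MPa.
t_e = 0.707 × 14 = 9.898 mm; L = 470 mm.
Weld metal: R_n/Ω = (1/2.0) × 0.6 × 620 × 9.898 × 470 × 10⁻³ = 865.3 kN.
Base metal (shear rupture): R_n/Ω = (1/2.0) × 0.6 × 400 × 16 × 470 × 10⁻³ = 902.4 kN.
Governing: weld metal.

R_n/Ω ≈ 865 kN (weld metal governs)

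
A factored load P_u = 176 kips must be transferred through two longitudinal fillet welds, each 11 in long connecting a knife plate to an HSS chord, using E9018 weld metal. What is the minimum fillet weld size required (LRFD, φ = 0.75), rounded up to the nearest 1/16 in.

E90XX → F_EXX = 90 ksi.
Total weld length L = 22 in.
Required throat t_e = P_u / (φ × 0.6 F_EXX × L) = 176 / (0.75 × 0.6 × 90 × 22) = 0.1975 in.
Required leg w = t_e / 0.707 = 0.2794 in → use 5/16 in.

w = 5/16 in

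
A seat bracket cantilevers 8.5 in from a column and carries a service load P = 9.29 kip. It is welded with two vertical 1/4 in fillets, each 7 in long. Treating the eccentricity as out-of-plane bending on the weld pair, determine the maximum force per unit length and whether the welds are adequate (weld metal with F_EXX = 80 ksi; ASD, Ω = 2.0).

L_w = 2 × 7 = 14 in; section modulus (unit throat) S = 2 × L²/6 = 16.33 in².
Direct shear f_v = P/L_w = 9.29/14 = 0.6636 kip/in.
Moment M = P × e = 9.29 × 8.5 = 78.965 kip·in; bending f_b = M/S = 4.835 kip/in.
f_max = √(f_v² + f_b²) = √(0.6636² + 4.835²) = 4.88 kip/in.
r_n/Ω = (1/2.0) × 0.6 × 80 × (0.707 × 0.25) = 4.242 kip/in → NOT adequate.

f_max ≈ 4.88 kip/in; NOT adequate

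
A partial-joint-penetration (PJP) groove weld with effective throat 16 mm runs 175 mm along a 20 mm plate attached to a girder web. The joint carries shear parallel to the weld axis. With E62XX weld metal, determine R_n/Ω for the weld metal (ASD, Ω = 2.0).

R_n/Ω ≈ 521 kN

E62XX → F_EXX = 620 MPa.
Effective throat (given) t_e = 16 mm.
A_we = 16 × 175 = 2800 mm².
F_nw = 0.6 F_EXX = 372 MPa.
R_n/Ω = (372 × 2800) / 2.0 × 10⁻³ = 520.8 kN.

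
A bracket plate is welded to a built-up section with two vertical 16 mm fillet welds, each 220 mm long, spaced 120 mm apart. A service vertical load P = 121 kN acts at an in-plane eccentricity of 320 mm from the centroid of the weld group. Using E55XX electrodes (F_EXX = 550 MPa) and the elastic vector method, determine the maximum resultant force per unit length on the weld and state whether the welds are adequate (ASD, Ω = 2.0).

Total weld length L_w = 440 mm. Treat welds as unit-width lines.
Polar moment about centroid: J = 2[d³/12 + d(b/2)²] = 2[220³/12 + 220×60²] = 3359000 mm³.
Direct shear f_v = P/L_w = 121×10³ / 440 = 275 N/mm (vertical).
Torsion M = P·e = 121×10³ × 320 = 38720000 N·mm.
Critical point at (x, y) = (60, 110) from centroid. f_tx = M·y/J = 1268 N/mm; f_ty = M·x/J = 691.7 N/mm.
Resultant f_max = √[f_tx² + (f_v + f_ty)²] = √[1268² + (275 + 691.7)²] = 1595 N/mm.
Capacity per unit length: r_n/Ω = (1/2.0) × 0.6 × 550 × (0.707 × 16) = 1866 N/mm.
1595 ≤ 1866 → adequate.

f_max ≈ 1590 N/mm; adequate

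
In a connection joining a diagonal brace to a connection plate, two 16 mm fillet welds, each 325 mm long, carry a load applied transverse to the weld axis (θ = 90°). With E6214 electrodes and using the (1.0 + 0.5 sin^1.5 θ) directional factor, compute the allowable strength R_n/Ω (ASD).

E62XX → F_EXX = 620 MPa.
t_e = 0.707 × 16 = 11.31 mm; A_we = 11.31 × 650 = 7353 mm².
Directional factor: 1.0 + 0.5 sin^1.5(90°) = 1.5.
F_nw = 0.6 × 620 × 1.5 = 558 MPa.
R_n/Ω = (558 × 7353) / 2.0 × 10⁻³ = 2051 kN.

R_n/Ω ≈ 2050 kN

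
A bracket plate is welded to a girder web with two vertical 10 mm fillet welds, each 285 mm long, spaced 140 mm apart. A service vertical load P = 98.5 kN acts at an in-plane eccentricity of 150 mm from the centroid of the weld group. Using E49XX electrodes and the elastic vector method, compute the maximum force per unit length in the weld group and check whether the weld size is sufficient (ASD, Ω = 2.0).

E49XX → F_EXX = 490 MPa.
Total weld length L_w = 570 mm. Treat welds as unit-width lines.
Polar moment about centroid: J = 2[d³/12 + d(b/2)²] = 2[285³/12 + 285×70²] = 6651000 mm³.
Direct shear f_v = P/L_w = 98.5×10³ / 570 = 172.8 N/mm (vertical).
Torsion M = P·e = 98.5×10³ × 150 = 14775000 N·mm.
Critical point at (x, y) = (70, 142.5) from centroid. f_tx = M·y/J = 316.6 N/mm; f_ty = M·x/J = 155.5 N/mm.
Resultant f_max = √[f_tx² + (f_v + f_ty)²] = √[316.6² + (172.8 + 155.5)²] = 456.1 N/mm.
Capacity per unit length: r_n/Ω = (1/2.0) × 0.6 × 490 × (0.707 × 10) = 1039 N/mm.
456.1 ≤ 1039 → adequate.

f_max ≈ 456 N/mm; adequate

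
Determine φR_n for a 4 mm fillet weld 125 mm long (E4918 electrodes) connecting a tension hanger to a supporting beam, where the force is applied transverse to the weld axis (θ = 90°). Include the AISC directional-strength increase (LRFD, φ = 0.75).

E49XX → F_EXX = 490 MPa.
t_e = 0.707 × 4 = 2.828 mm; A_we = 2.828 × 125 = 353.5 mm².
Directional factor: 1.0 + 0.5 sin^1.5(90°) = 1.5.
F_nw = 0.6 × 490 × 1.5 = 441 MPa.
φR_n = 0.75 × 441 × 353.5 × 10⁻³ = 116.9 kN.

φR_n ≈ 117 kN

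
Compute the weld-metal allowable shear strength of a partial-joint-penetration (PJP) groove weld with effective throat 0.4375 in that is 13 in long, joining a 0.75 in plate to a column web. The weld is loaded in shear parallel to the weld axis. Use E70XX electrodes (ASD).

R_n/Ω ≈ 119 kip

E70XX → F_EXX = 70 ksi.
Effective throat (given) t_e = 0.4375 in.
A_we = 0.4375 × 13 = 5.688 in².
F_nw = 0.6 F_EXX = 42 ksi.
R_n/Ω = (42 × 5.688) / 2.0 = 119.4 kip.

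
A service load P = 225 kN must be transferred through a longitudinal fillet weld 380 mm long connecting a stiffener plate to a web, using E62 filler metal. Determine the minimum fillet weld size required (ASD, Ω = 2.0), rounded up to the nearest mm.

E62XX → F_EXX = 620 MPa.
Total weld length L = 380 mm.
Required throat t_e = P × Ω / (0.6 F_EXX × L) = 225 × 2.0 / (0.6 × 620 × 380 × 10⁻³) = 3.183 mm.
Required leg w = t_e / 0.707 = 4.503 mm → use 5 mm.

w = 5 mm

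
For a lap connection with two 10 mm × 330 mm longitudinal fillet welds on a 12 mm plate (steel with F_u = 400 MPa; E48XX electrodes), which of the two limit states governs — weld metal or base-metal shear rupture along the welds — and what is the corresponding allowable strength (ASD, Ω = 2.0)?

R_n/Ω ≈ 672 kN (weld metal governs)

E48XX → F_EXX = 480 MPa.
t_e = 0.707 × 10 = 7.07 mm; L = 660 mm.
Weld metal: R_n/Ω = (1/2.0) × 0.6 × 480 × 7.07 × 660 × 10⁻³ = 671.9 kN.
Base metal (shear rupture): R_n/Ω = (1/2.0) × 0.6 × 400 × 12 × 660 × 10⁻³ = 950.4 kN.
Governing: weld metal.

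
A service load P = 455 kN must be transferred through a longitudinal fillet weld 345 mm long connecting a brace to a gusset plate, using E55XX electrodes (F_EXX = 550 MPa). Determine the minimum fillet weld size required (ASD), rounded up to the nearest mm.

Total weld length L = 345 mm.
Required throat t_e = P × Ω / (0.6 F_EXX × L) = 455 × 2.0 / (0.6 × 550 × 345 × 10⁻³) = 7.993 mm.
Required leg w = t_e / 0.707 = 11.31 mm → use 12 mm.

w = 12 mm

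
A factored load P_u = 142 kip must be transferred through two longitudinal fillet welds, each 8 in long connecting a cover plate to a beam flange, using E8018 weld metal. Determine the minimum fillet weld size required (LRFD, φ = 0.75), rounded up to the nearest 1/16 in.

E80XX → F_EXX = 80 ksi.
Total weld length L = 16 in.
Required throat t_e = P_u / (φ × 0.6 F_EXX × L) = 142 / (0.75 × 0.6 × 80 × 16) = 0.2465 in.
Required leg w = t_e / 0.707 = 0.3487 in → use 3/8 in.

w = 3/8 in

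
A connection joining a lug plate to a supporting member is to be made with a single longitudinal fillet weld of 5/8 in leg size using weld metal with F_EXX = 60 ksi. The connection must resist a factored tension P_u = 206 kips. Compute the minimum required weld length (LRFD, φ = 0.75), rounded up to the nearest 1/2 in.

Throat t_e = 0.707 × 0.625 = 0.4419 in.
φr_n = 0.75 × 0.6 × 60 × 0.4419 = 11.93 kips/in.
L_req = P_u / φr_n = 206 / 11.93 = 17.27 in total.
Round up → use L = 17.5 in.

L = 17.5 in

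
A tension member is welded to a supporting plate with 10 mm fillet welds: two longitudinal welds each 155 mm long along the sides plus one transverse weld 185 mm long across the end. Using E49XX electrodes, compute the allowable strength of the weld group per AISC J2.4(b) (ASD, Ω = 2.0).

R_n/Ω ≈ 562 kN

E49XX → F_EXX = 490 MPa.
t_e = 0.707 × 10 = 7.07 mm.
R_nwl = 0.6 × 490 × 7.07 × 310 × 10⁻³ = 644.4 kN (longitudinal, 2 welds).
R_nwt = 0.6 × 490 × 7.07 × 185 × 10⁻³ = 384.5 kN (transverse, base value).
(i) R_nwl + R_nwt = 1029 kN; (ii) 0.85 R_nwl + 1.5 R_nwt = 1125 kN.
R_n = max = 1125 kN [governs: (ii)]; R_n/Ω = 562.3 kN.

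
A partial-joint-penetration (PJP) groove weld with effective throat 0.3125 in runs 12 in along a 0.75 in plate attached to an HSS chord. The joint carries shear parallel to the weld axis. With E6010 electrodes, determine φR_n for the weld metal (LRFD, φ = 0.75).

E60XX → F_EXX = 60 ksi.
Effective throat (given) t_e = 0.3125 in.
A_we = 0.3125 × 12 = 3.75 in².
F_nw = 0.6 F_EXX = 36 ksi.
φR_n = 0.75 × 36 × 3.75 = 101.2 kip.

φR_n ≈ 101 kip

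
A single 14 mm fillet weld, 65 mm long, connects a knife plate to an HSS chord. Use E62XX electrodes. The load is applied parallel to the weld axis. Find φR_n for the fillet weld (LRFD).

E62XX → F_EXX = 620 MPa.
Effective throat t_e = 0.707 × 14 = 9.898 mm.
Total length L = 65 mm; A_we = 9.898 × 65 = 643.4 mm².
F_nw = 0.6 F_EXX = 0.6 × 620 = 372 MPa.
φR_n = 0.75 × 372 × 643.4 × 10⁻³ = 179.5 kN.

φR_n ≈ 180 kN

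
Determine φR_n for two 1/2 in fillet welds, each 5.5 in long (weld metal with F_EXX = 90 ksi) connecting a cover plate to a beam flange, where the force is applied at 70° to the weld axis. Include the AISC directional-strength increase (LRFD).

φR_n ≈ 229 kip

t_e = 0.707 × 0.5 = 0.3535 in; A_we = 0.3535 × 11 = 3.888 in².
Directional factor: 1.0 + 0.5 sin^1.5(70°) = 1.455.
F_nw = 0.6 × 90 × 1.455 = 78.59 ksi.
φR_n = 0.75 × 78.59 × 3.888 = 229.2 kip.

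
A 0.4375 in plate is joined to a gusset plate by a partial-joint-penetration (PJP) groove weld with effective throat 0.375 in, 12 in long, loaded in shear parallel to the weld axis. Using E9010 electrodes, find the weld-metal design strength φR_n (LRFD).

E90XX → F_EXX = 90 ksi.
Effective throat (given) t_e = 0.375 in.
A_we = 0.375 × 12 = 4.5 in².
F_nw = 0.6 F_EXX = 54 ksi.
φR_n = 0.75 × 54 × 4.5 = 182.2 kips.

φR_n ≈ 182 kips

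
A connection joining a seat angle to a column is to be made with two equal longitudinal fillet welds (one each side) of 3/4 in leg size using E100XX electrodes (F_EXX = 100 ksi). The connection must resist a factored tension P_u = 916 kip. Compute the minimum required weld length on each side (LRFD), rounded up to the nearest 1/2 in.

Throat t_e = 0.707 × 0.75 = 0.5302 in.
φr_n = 0.75 × 0.6 × 100 × 0.5302 = 23.86 kip/in.
L_req = P_u / φr_n = 916 / 23.86 = 38.39 in total.
Per side: 38.39 / 2 = 19.19 in.
Round up → use L = 19.5 in on each side.

L = 19.5 in on each side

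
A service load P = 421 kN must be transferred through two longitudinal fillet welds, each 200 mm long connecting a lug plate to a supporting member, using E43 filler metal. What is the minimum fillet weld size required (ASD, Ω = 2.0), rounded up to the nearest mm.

w = 12 mm

E43XX → F_EXX = 430 MPa.
Total weld length L = 400 mm.
Required throat t_e = P × Ω / (0.6 F_EXX × L) = 421 × 2.0 / (0.6 × 430 × 400 × 10⁻³) = 8.159 mm.
Required leg w = t_e / 0.707 = 11.54 mm → use 12 mm.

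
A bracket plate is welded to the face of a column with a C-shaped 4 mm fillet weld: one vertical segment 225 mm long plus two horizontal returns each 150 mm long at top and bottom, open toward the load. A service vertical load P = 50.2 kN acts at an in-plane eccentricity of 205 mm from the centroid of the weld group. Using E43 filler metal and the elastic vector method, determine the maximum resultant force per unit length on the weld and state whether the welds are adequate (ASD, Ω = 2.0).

f_max ≈ 338 N/mm; adequate

E43XX → F_EXX = 430 MPa.
Total weld length L_w = 525 mm. Treat welds as unit-width lines.
Centroid: x̄ = 2×150×75 / 525 = 42.86 mm from the vertical weld.
Polar moment about centroid: J = I_x + I_y = [225³/12 + 2×150×112.5²] + [225×42.86² + 2(150³/12 + 150×32.14²)] = 6032000 mm³.
Direct shear f_v = P/L_w = 50.2×10³ / 525 = 95.62 N/mm (vertical).
Torsion M = P·e = 50.2×10³ × 205 = 10291000 N·mm.
Critical point at (x, y) = (107.1, 112.5) from centroid. f_tx = M·y/J = 191.9 N/mm; f_ty = M·x/J = 182.8 N/mm.
Resultant f_max = √[f_tx² + (f_v + f_ty)²] = √[191.9² + (95.62 + 182.8)²] = 338.2 N/mm.
Capacity per unit length: r_n/Ω = (1/2.0) × 0.6 × 430 × (0.707 × 4) = 364.8 N/mm.
338.2 ≤ 364.8 → adequate.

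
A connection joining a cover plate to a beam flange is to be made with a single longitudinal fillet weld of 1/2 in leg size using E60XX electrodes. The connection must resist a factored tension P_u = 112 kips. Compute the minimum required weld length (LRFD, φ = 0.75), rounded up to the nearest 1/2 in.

L = 12 in

E60XX → F_EXX = 60 ksi.
Throat t_e = 0.707 × 0.5 = 0.3535 in.
φr_n = 0.75 × 0.6 × 60 × 0.3535 = 9.544 kips/in.
L_req = P_u / φr_n = 112 / 9.544 = 11.73 in total.
Round up → use L = 12 in.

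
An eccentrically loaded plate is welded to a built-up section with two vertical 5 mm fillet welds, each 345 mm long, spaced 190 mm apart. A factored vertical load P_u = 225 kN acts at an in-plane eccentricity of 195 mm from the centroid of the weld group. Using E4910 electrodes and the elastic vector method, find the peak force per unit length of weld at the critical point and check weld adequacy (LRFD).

f_max ≈ 867 N/mm; NOT adequate

E49XX → F_EXX = 490 MPa.
Total weld length L_w = 690 mm. Treat welds as unit-width lines.
Polar moment about centroid: J = 2[d³/12 + d(b/2)²] = 2[345³/12 + 345×95²] = 13070000 mm³.
Direct shear f_v = P/L_w = 225×10³ / 690 = 326.1 N/mm (vertical).
Torsion M = P·e = 225×10³ × 195 = 43875000 N·mm.
Critical point at (x, y) = (95, 172.5) from centroid. f_tx = M·y/J = 579 N/mm; f_ty = M·x/J = 318.9 N/mm.
Resultant f_max = √[f_tx² + (f_v + f_ty)²] = √[579² + (326.1 + 318.9)²] = 866.7 N/mm.
Capacity per unit length: φr_n = 0.75 × 0.6 × 490 × (0.707 × 5) = 779.5 N/mm.
866.7 > 779.5 → NOT adequate.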